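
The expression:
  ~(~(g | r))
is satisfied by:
  {r: True, g: True}
  {r: True, g: False}
  {g: True, r: False}


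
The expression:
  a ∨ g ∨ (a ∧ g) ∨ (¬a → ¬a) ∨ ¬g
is always true.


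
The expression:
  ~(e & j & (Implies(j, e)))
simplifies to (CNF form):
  ~e | ~j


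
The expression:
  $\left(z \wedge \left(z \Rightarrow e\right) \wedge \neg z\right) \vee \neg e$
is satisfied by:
  {e: False}


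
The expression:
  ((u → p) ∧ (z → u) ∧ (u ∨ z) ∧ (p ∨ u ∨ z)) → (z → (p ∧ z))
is always true.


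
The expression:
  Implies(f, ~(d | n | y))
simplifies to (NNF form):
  ~f | (~d & ~n & ~y)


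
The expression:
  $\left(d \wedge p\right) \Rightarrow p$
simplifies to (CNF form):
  $\text{True}$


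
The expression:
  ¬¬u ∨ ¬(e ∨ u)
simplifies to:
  u ∨ ¬e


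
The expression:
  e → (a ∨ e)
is always true.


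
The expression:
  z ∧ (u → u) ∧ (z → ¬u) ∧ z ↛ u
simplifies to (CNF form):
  z ∧ ¬u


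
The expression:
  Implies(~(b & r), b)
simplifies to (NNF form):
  b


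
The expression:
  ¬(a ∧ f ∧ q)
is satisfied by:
  {q: False, a: False, f: False}
  {f: True, q: False, a: False}
  {a: True, q: False, f: False}
  {f: True, a: True, q: False}
  {q: True, f: False, a: False}
  {f: True, q: True, a: False}
  {a: True, q: True, f: False}


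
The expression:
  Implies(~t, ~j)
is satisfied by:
  {t: True, j: False}
  {j: False, t: False}
  {j: True, t: True}


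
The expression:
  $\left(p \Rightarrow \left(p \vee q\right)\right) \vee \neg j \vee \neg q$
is always true.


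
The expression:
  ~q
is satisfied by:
  {q: False}


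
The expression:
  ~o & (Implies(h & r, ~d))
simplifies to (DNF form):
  (~d & ~o) | (~h & ~o) | (~o & ~r)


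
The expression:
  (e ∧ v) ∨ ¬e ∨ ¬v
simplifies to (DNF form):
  True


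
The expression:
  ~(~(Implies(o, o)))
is always true.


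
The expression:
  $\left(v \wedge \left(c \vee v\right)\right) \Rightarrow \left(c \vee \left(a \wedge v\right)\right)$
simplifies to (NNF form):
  $a \vee c \vee \neg v$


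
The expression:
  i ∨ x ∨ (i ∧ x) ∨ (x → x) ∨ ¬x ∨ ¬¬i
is always true.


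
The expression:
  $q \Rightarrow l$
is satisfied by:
  {l: True, q: False}
  {q: False, l: False}
  {q: True, l: True}


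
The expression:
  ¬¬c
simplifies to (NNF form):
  c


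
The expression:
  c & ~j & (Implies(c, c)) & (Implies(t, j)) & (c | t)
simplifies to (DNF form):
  c & ~j & ~t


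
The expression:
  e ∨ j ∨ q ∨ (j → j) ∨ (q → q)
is always true.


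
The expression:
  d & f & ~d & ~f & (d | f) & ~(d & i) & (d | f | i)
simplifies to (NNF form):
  False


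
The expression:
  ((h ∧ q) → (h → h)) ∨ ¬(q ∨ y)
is always true.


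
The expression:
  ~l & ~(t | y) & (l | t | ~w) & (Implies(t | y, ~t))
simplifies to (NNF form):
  ~l & ~t & ~w & ~y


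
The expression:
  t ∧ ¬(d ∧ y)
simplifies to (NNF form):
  t ∧ (¬d ∨ ¬y)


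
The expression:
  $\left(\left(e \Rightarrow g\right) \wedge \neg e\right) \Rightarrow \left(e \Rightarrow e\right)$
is always true.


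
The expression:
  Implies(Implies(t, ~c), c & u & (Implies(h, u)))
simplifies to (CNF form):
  c & (t | u)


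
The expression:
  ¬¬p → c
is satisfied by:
  {c: True, p: False}
  {p: False, c: False}
  {p: True, c: True}


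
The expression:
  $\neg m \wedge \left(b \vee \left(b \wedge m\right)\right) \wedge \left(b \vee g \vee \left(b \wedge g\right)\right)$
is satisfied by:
  {b: True, m: False}


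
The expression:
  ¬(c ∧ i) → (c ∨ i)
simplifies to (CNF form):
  c ∨ i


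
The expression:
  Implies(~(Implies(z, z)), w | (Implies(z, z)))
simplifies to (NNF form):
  True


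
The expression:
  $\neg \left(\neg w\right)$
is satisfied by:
  {w: True}


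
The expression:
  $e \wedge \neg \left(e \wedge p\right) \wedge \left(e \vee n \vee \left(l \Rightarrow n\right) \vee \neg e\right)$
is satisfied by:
  {e: True, p: False}


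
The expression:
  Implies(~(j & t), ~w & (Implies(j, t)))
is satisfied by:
  {t: True, j: False, w: False}
  {j: False, w: False, t: False}
  {t: True, j: True, w: False}
  {t: True, w: True, j: True}


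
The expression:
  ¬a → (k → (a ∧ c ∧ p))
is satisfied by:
  {a: True, k: False}
  {k: False, a: False}
  {k: True, a: True}


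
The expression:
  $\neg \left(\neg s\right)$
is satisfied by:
  {s: True}


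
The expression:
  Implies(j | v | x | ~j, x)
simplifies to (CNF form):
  x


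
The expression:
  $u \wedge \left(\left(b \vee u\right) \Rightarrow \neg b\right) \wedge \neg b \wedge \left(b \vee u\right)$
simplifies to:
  $u \wedge \neg b$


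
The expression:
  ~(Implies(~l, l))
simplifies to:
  ~l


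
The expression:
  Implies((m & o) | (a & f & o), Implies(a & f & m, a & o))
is always true.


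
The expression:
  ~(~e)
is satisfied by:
  {e: True}


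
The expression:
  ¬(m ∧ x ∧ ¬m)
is always true.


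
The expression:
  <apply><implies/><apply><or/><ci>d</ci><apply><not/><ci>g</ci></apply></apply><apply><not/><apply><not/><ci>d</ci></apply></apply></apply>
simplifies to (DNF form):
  <apply><or/><ci>d</ci><ci>g</ci></apply>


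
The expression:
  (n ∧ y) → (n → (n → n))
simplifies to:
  True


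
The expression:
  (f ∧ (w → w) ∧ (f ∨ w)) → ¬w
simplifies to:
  ¬f ∨ ¬w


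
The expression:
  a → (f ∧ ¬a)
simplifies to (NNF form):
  ¬a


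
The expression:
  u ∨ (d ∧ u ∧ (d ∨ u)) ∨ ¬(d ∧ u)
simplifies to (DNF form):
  True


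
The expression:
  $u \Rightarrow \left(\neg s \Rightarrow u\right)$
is always true.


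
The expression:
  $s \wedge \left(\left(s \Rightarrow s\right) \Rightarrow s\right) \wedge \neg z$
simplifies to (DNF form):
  $s \wedge \neg z$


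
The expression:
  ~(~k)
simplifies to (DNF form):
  k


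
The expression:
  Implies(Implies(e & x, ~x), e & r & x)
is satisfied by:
  {e: True, x: True}


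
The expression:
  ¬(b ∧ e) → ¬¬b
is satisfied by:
  {b: True}


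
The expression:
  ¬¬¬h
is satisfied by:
  {h: False}


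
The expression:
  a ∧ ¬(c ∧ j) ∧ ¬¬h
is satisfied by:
  {a: True, h: True, c: False, j: False}
  {a: True, h: True, j: True, c: False}
  {a: True, h: True, c: True, j: False}


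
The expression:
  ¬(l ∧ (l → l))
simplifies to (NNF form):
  ¬l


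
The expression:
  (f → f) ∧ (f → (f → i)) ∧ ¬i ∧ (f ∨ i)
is never true.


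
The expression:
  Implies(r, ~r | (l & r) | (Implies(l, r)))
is always true.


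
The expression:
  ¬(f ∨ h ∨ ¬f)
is never true.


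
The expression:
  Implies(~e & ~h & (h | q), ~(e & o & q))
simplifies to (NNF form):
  True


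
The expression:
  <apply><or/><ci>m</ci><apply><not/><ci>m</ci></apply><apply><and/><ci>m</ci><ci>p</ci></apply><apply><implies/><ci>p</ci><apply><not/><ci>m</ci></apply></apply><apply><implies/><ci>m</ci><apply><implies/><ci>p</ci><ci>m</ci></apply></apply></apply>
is always true.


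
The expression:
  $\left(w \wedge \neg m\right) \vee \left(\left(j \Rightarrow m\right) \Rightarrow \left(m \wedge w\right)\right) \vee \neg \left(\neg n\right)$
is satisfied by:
  {w: True, n: True, j: True, m: False}
  {w: True, n: True, j: False, m: False}
  {w: True, n: True, m: True, j: True}
  {w: True, n: True, m: True, j: False}
  {w: True, j: True, m: False, n: False}
  {w: True, j: False, m: False, n: False}
  {w: True, m: True, j: True, n: False}
  {w: True, m: True, j: False, n: False}
  {n: True, j: True, m: False, w: False}
  {n: True, j: False, m: False, w: False}
  {n: True, m: True, j: True, w: False}
  {n: True, m: True, j: False, w: False}
  {j: True, n: False, m: False, w: False}


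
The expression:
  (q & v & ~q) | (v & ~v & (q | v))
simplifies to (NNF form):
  False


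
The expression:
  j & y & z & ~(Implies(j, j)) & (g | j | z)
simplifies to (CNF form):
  False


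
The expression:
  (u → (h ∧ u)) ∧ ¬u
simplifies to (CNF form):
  ¬u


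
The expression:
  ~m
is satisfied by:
  {m: False}


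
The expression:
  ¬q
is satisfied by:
  {q: False}


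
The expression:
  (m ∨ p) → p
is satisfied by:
  {p: True, m: False}
  {m: False, p: False}
  {m: True, p: True}


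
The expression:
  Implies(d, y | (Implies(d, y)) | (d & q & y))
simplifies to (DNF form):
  y | ~d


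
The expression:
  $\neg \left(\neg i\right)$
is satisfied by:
  {i: True}


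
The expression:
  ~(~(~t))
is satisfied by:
  {t: False}


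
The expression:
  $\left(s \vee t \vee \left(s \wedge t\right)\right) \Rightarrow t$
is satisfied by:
  {t: True, s: False}
  {s: False, t: False}
  {s: True, t: True}


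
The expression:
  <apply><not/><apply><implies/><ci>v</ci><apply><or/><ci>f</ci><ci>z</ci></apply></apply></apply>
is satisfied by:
  {v: True, z: False, f: False}


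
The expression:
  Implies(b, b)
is always true.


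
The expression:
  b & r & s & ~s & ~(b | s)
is never true.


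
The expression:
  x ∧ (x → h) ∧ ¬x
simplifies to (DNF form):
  False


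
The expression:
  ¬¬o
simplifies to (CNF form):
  o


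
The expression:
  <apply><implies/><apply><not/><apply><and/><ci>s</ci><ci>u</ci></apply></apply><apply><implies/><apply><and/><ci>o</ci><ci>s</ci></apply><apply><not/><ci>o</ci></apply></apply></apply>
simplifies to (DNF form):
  <apply><or/><ci>u</ci><apply><not/><ci>o</ci></apply><apply><not/><ci>s</ci></apply></apply>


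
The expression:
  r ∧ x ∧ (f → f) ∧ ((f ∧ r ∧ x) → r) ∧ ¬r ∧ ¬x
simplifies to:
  False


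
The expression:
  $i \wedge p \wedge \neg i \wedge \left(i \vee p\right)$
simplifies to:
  $\text{False}$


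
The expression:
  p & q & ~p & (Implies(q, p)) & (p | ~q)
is never true.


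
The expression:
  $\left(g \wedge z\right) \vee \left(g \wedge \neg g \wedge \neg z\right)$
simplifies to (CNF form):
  $g \wedge z$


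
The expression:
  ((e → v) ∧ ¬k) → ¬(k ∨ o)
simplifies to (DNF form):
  k ∨ (e ∧ ¬v) ∨ ¬o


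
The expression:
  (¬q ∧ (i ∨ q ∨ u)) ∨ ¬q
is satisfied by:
  {q: False}


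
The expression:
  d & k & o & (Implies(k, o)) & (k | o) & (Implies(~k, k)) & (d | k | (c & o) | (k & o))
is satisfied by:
  {d: True, o: True, k: True}


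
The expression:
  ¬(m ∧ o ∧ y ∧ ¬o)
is always true.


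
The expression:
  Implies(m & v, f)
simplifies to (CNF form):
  f | ~m | ~v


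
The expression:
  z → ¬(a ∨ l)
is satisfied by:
  {l: False, z: False, a: False}
  {a: True, l: False, z: False}
  {l: True, a: False, z: False}
  {a: True, l: True, z: False}
  {z: True, a: False, l: False}


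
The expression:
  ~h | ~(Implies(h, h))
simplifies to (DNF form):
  ~h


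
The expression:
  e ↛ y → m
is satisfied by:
  {y: True, m: True, e: False}
  {y: True, e: False, m: False}
  {m: True, e: False, y: False}
  {m: False, e: False, y: False}
  {y: True, m: True, e: True}
  {y: True, e: True, m: False}
  {m: True, e: True, y: False}


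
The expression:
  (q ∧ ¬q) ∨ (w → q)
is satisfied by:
  {q: True, w: False}
  {w: False, q: False}
  {w: True, q: True}


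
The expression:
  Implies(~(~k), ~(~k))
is always true.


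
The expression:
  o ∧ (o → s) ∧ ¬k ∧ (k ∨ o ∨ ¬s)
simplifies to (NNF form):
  o ∧ s ∧ ¬k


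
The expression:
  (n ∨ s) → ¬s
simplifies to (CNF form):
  ¬s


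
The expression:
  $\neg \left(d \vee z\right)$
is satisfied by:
  {d: False, z: False}


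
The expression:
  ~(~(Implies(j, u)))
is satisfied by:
  {u: True, j: False}
  {j: False, u: False}
  {j: True, u: True}


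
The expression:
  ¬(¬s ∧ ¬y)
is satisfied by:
  {y: True, s: True}
  {y: True, s: False}
  {s: True, y: False}


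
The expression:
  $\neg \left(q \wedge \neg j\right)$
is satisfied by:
  {j: True, q: False}
  {q: False, j: False}
  {q: True, j: True}


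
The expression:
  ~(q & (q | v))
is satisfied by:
  {q: False}


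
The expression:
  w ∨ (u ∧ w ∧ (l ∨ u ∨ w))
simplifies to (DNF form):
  w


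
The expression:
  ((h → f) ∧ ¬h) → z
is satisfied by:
  {z: True, h: True}
  {z: True, h: False}
  {h: True, z: False}


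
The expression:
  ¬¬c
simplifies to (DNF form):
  c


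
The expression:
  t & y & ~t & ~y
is never true.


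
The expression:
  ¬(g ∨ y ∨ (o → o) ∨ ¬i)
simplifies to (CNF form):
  False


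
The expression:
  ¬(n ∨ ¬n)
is never true.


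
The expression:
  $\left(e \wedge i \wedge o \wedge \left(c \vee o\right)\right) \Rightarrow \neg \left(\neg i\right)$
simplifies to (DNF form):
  $\text{True}$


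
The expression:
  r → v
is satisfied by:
  {v: True, r: False}
  {r: False, v: False}
  {r: True, v: True}


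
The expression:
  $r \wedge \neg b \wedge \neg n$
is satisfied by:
  {r: True, n: False, b: False}


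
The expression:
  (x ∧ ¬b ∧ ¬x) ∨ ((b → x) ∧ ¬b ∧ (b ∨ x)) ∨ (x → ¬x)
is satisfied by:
  {x: False, b: False}
  {b: True, x: False}
  {x: True, b: False}


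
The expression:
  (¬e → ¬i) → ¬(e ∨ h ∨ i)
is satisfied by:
  {i: True, h: False, e: False}
  {h: False, e: False, i: False}
  {i: True, h: True, e: False}


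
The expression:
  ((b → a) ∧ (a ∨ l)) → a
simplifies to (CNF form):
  a ∨ b ∨ ¬l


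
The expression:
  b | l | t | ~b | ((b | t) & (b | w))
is always true.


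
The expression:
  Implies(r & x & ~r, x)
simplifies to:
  True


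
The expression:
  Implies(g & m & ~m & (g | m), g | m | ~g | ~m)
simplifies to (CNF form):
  True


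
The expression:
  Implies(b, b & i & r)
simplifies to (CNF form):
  (i | ~b) & (r | ~b)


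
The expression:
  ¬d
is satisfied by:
  {d: False}


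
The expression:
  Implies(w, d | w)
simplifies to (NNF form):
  True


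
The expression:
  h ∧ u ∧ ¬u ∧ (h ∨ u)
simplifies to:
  False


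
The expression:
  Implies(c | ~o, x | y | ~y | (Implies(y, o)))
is always true.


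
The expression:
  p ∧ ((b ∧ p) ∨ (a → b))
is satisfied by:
  {b: True, p: True, a: False}
  {p: True, a: False, b: False}
  {b: True, a: True, p: True}


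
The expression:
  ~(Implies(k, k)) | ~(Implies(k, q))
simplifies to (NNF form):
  k & ~q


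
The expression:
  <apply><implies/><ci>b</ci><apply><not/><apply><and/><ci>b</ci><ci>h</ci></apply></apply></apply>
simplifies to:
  <apply><or/><apply><not/><ci>b</ci></apply><apply><not/><ci>h</ci></apply></apply>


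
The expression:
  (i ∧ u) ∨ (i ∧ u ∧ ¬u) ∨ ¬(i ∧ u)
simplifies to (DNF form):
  True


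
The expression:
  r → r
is always true.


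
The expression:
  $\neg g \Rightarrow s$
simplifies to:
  $g \vee s$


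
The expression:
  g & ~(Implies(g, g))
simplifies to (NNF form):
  False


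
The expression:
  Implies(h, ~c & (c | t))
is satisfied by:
  {t: True, c: False, h: False}
  {c: False, h: False, t: False}
  {t: True, c: True, h: False}
  {c: True, t: False, h: False}
  {h: True, t: True, c: False}


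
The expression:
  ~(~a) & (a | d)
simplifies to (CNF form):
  a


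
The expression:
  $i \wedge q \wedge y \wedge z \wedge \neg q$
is never true.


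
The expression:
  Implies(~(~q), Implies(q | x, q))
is always true.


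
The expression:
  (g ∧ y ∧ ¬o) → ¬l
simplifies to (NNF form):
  o ∨ ¬g ∨ ¬l ∨ ¬y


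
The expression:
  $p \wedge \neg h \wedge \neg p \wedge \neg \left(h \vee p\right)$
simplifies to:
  $\text{False}$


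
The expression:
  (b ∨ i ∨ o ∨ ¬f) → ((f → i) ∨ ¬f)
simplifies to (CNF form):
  (i ∨ ¬b ∨ ¬f) ∧ (i ∨ ¬f ∨ ¬o)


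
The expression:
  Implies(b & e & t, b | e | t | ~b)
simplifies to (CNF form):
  True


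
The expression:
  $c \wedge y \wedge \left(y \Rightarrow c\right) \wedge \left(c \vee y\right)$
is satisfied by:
  {c: True, y: True}


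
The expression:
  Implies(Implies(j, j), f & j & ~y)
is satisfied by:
  {j: True, f: True, y: False}


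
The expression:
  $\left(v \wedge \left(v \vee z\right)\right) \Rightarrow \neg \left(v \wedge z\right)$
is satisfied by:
  {v: False, z: False}
  {z: True, v: False}
  {v: True, z: False}


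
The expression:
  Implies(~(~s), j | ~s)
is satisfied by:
  {j: True, s: False}
  {s: False, j: False}
  {s: True, j: True}


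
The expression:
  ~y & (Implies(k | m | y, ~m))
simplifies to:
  ~m & ~y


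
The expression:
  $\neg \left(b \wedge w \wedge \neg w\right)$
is always true.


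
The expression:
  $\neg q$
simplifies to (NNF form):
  $\neg q$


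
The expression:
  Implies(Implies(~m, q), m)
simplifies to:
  m | ~q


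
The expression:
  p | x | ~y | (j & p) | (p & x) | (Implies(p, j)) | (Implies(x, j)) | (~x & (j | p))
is always true.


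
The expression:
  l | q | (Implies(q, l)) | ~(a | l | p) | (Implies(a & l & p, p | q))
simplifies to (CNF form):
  True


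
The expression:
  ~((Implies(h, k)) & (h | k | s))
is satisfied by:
  {h: True, s: False, k: False}
  {s: False, k: False, h: False}
  {h: True, s: True, k: False}


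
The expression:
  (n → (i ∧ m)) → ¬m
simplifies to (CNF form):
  (n ∨ ¬m) ∧ (¬i ∨ ¬m)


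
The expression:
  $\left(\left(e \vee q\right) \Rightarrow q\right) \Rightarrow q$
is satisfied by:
  {q: True, e: True}
  {q: True, e: False}
  {e: True, q: False}


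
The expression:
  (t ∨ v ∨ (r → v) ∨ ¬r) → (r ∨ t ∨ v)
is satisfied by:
  {r: True, t: True, v: True}
  {r: True, t: True, v: False}
  {r: True, v: True, t: False}
  {r: True, v: False, t: False}
  {t: True, v: True, r: False}
  {t: True, v: False, r: False}
  {v: True, t: False, r: False}


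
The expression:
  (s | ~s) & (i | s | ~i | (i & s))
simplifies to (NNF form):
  True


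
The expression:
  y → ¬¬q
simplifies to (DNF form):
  q ∨ ¬y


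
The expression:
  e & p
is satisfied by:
  {p: True, e: True}


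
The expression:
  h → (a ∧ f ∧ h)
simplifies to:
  (a ∧ f) ∨ ¬h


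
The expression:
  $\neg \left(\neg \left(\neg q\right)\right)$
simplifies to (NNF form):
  $\neg q$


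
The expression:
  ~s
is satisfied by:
  {s: False}


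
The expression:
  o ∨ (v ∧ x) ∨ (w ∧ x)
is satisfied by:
  {o: True, v: True, w: True, x: True}
  {o: True, v: True, x: True, w: False}
  {o: True, w: True, x: True, v: False}
  {o: True, x: True, w: False, v: False}
  {o: True, w: True, v: True, x: False}
  {o: True, v: True, x: False, w: False}
  {o: True, w: True, x: False, v: False}
  {o: True, x: False, w: False, v: False}
  {v: True, x: True, w: True, o: False}
  {v: True, x: True, w: False, o: False}
  {x: True, w: True, v: False, o: False}


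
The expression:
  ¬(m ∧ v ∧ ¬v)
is always true.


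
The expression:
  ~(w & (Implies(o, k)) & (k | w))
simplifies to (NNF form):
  ~w | (o & ~k)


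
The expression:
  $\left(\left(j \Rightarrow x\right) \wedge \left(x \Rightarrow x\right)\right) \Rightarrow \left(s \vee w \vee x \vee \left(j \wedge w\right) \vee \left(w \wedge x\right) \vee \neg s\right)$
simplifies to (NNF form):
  $\text{True}$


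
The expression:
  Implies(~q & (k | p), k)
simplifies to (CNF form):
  k | q | ~p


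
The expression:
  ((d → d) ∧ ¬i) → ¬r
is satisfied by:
  {i: True, r: False}
  {r: False, i: False}
  {r: True, i: True}


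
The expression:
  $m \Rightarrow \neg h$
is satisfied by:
  {h: False, m: False}
  {m: True, h: False}
  {h: True, m: False}


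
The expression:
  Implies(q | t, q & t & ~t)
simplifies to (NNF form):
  ~q & ~t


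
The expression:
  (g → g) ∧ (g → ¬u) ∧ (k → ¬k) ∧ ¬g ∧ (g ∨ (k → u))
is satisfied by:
  {g: False, k: False}


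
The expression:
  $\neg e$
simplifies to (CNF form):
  $\neg e$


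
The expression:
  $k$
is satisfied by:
  {k: True}


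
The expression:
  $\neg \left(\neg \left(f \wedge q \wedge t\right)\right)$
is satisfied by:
  {t: True, f: True, q: True}


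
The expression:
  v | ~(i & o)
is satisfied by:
  {v: True, o: False, i: False}
  {o: False, i: False, v: False}
  {i: True, v: True, o: False}
  {i: True, o: False, v: False}
  {v: True, o: True, i: False}
  {o: True, v: False, i: False}
  {i: True, o: True, v: True}


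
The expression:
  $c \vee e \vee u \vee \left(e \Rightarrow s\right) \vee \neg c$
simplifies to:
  $\text{True}$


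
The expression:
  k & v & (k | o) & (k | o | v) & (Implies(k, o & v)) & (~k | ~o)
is never true.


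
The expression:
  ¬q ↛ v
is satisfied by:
  {q: False, v: False}


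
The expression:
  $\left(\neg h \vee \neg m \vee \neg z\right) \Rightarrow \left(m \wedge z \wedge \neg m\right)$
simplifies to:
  $h \wedge m \wedge z$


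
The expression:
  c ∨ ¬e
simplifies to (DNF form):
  c ∨ ¬e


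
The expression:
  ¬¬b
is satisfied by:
  {b: True}


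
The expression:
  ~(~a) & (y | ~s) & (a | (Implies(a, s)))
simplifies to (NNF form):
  a & (y | ~s)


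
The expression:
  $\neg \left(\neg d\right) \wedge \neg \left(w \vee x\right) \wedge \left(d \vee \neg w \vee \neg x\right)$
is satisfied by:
  {d: True, x: False, w: False}


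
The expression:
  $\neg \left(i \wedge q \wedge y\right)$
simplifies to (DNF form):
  $\neg i \vee \neg q \vee \neg y$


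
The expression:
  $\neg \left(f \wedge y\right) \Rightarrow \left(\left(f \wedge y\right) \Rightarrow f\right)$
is always true.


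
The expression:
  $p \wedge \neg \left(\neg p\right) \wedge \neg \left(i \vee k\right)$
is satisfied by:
  {p: True, i: False, k: False}


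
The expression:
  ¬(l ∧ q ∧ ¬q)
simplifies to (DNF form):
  True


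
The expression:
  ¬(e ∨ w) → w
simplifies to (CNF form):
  e ∨ w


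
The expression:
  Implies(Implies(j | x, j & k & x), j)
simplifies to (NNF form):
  j | x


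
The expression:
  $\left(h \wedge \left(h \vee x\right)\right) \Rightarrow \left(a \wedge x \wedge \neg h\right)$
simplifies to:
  $\neg h$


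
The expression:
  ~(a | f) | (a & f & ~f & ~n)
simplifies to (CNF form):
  ~a & ~f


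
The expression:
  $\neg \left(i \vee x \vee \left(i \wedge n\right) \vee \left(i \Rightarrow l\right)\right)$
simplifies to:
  $\text{False}$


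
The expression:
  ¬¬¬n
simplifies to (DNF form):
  ¬n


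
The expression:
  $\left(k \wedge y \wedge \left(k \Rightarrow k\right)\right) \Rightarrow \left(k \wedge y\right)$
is always true.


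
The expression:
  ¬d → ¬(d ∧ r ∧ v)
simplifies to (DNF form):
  True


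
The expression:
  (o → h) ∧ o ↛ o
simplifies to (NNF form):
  False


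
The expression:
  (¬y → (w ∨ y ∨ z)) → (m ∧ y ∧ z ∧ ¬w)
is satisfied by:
  {m: True, w: False, z: False, y: False}
  {m: False, w: False, z: False, y: False}
  {y: True, z: True, m: True, w: False}


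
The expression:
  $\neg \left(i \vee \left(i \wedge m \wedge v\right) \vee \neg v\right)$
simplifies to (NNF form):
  $v \wedge \neg i$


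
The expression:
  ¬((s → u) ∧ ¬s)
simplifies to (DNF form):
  s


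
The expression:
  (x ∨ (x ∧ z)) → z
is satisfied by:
  {z: True, x: False}
  {x: False, z: False}
  {x: True, z: True}


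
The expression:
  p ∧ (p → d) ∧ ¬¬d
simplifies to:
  d ∧ p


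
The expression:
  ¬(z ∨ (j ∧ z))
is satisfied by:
  {z: False}


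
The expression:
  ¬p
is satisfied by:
  {p: False}


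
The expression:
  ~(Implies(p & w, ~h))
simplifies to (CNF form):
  h & p & w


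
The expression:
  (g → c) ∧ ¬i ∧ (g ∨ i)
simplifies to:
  c ∧ g ∧ ¬i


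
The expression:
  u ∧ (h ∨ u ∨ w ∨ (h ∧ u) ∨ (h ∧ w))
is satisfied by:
  {u: True}


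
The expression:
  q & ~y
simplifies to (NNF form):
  q & ~y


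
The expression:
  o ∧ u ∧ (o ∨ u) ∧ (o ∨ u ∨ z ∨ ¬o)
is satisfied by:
  {u: True, o: True}


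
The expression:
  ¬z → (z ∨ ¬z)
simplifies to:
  True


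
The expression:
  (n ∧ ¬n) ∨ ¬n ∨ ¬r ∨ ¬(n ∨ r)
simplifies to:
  ¬n ∨ ¬r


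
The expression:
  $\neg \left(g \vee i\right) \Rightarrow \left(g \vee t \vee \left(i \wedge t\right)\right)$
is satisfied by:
  {i: True, t: True, g: True}
  {i: True, t: True, g: False}
  {i: True, g: True, t: False}
  {i: True, g: False, t: False}
  {t: True, g: True, i: False}
  {t: True, g: False, i: False}
  {g: True, t: False, i: False}


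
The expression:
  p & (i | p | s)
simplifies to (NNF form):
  p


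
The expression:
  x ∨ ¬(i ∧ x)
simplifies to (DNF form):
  True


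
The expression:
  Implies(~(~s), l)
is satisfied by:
  {l: True, s: False}
  {s: False, l: False}
  {s: True, l: True}


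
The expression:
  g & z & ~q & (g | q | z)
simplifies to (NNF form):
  g & z & ~q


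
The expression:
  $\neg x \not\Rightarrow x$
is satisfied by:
  {x: False}


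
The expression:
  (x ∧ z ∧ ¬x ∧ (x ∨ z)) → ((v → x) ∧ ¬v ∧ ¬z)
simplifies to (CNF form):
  True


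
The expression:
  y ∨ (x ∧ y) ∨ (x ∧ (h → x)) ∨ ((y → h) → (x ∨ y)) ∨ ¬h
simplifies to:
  x ∨ y ∨ ¬h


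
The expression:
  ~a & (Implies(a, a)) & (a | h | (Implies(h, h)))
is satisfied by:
  {a: False}


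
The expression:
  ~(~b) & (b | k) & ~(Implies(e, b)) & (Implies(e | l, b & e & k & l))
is never true.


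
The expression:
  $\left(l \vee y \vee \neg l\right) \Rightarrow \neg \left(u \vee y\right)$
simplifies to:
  $\neg u \wedge \neg y$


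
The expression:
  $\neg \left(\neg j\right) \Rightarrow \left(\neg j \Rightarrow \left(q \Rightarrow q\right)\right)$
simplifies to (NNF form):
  $\text{True}$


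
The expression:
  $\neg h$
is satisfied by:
  {h: False}


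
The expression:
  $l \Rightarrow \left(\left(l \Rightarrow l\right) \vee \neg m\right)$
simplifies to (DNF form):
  $\text{True}$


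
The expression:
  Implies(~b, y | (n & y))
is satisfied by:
  {y: True, b: True}
  {y: True, b: False}
  {b: True, y: False}


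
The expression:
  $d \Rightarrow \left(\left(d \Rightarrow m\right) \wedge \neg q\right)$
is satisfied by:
  {m: True, q: False, d: False}
  {q: False, d: False, m: False}
  {m: True, q: True, d: False}
  {q: True, m: False, d: False}
  {d: True, m: True, q: False}


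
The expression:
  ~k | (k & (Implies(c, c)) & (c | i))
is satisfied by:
  {i: True, c: True, k: False}
  {i: True, k: False, c: False}
  {c: True, k: False, i: False}
  {c: False, k: False, i: False}
  {i: True, c: True, k: True}
  {i: True, k: True, c: False}
  {c: True, k: True, i: False}


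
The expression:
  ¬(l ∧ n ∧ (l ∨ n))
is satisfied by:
  {l: False, n: False}
  {n: True, l: False}
  {l: True, n: False}


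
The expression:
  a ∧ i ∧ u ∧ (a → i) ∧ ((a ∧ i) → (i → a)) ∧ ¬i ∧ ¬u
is never true.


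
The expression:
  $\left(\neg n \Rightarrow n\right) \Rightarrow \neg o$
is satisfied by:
  {o: False, n: False}
  {n: True, o: False}
  {o: True, n: False}


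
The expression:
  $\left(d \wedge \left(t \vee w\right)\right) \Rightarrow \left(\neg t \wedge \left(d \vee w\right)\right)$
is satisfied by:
  {t: False, d: False}
  {d: True, t: False}
  {t: True, d: False}


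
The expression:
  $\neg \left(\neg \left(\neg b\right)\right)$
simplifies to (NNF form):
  $\neg b$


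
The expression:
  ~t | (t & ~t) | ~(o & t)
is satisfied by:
  {o: False, t: False}
  {t: True, o: False}
  {o: True, t: False}


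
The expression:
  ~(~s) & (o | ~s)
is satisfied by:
  {s: True, o: True}


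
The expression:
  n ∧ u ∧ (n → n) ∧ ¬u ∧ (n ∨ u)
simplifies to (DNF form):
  False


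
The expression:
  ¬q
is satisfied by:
  {q: False}


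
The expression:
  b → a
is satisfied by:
  {a: True, b: False}
  {b: False, a: False}
  {b: True, a: True}


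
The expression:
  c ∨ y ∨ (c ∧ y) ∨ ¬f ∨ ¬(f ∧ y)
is always true.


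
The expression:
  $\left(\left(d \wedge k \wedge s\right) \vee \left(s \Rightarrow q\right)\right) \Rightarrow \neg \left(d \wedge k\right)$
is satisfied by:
  {k: False, d: False}
  {d: True, k: False}
  {k: True, d: False}


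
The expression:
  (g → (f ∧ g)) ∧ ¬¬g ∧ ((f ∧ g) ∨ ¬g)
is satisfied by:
  {g: True, f: True}


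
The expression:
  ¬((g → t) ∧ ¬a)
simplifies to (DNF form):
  a ∨ (g ∧ ¬t)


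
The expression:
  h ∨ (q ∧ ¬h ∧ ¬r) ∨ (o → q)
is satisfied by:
  {q: True, h: True, o: False}
  {q: True, h: False, o: False}
  {h: True, q: False, o: False}
  {q: False, h: False, o: False}
  {q: True, o: True, h: True}
  {q: True, o: True, h: False}
  {o: True, h: True, q: False}


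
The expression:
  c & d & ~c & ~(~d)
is never true.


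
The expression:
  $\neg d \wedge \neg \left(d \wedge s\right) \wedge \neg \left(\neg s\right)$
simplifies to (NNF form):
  $s \wedge \neg d$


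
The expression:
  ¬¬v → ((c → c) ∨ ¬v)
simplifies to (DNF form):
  True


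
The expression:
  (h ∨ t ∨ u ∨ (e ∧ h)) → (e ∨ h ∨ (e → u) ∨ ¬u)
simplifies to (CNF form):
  True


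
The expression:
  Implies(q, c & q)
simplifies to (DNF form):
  c | ~q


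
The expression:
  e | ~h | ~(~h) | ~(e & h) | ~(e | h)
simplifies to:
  True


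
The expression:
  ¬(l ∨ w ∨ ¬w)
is never true.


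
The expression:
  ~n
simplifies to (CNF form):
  ~n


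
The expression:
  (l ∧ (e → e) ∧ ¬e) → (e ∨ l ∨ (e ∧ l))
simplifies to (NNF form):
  True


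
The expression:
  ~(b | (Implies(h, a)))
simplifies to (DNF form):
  h & ~a & ~b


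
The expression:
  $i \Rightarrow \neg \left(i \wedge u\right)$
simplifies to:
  $\neg i \vee \neg u$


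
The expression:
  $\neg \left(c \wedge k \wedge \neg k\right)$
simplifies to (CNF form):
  $\text{True}$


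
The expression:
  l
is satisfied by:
  {l: True}


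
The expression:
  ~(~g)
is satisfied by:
  {g: True}


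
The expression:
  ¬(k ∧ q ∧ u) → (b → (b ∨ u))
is always true.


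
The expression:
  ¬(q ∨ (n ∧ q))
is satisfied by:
  {q: False}


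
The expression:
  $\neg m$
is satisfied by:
  {m: False}


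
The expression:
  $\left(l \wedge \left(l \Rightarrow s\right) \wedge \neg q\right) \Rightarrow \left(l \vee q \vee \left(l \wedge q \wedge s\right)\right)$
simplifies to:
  $\text{True}$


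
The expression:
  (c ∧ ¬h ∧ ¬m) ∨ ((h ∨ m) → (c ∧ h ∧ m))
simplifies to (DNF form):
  (m ∧ ¬m) ∨ (¬h ∧ ¬m) ∨ (c ∧ h ∧ m) ∨ (c ∧ h ∧ ¬h) ∨ (c ∧ m ∧ ¬m) ∨ (c ∧ ¬h ∧ ¬m) ∨ (h ∧ m ∧ ¬m) ∨ (h ∧ ¬h ∧ ¬m)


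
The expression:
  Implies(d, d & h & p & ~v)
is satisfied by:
  {h: True, p: True, v: False, d: False}
  {h: True, v: False, p: False, d: False}
  {p: True, h: False, v: False, d: False}
  {h: False, v: False, p: False, d: False}
  {h: True, v: True, p: True, d: False}
  {h: True, v: True, p: False, d: False}
  {v: True, p: True, h: False, d: False}
  {v: True, h: False, p: False, d: False}
  {d: True, h: True, p: True, v: False}


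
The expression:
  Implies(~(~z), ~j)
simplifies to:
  ~j | ~z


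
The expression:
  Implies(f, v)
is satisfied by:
  {v: True, f: False}
  {f: False, v: False}
  {f: True, v: True}


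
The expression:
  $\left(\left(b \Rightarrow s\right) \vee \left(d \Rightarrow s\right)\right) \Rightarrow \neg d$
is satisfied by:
  {b: True, d: False, s: False}
  {b: False, d: False, s: False}
  {s: True, b: True, d: False}
  {s: True, b: False, d: False}
  {d: True, b: True, s: False}


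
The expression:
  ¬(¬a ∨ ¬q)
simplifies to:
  a ∧ q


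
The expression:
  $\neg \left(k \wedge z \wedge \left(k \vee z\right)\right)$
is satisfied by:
  {k: False, z: False}
  {z: True, k: False}
  {k: True, z: False}


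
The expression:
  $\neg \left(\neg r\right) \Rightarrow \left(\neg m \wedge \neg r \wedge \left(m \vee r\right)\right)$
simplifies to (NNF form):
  $\neg r$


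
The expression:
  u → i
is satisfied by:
  {i: True, u: False}
  {u: False, i: False}
  {u: True, i: True}


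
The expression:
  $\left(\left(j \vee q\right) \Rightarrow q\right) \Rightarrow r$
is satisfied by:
  {r: True, j: True, q: False}
  {r: True, q: False, j: False}
  {r: True, j: True, q: True}
  {r: True, q: True, j: False}
  {j: True, q: False, r: False}


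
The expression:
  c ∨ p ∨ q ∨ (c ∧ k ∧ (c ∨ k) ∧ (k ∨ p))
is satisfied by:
  {q: True, c: True, p: True}
  {q: True, c: True, p: False}
  {q: True, p: True, c: False}
  {q: True, p: False, c: False}
  {c: True, p: True, q: False}
  {c: True, p: False, q: False}
  {p: True, c: False, q: False}


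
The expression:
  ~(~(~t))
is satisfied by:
  {t: False}


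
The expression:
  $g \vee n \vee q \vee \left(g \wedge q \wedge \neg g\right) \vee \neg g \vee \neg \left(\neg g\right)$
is always true.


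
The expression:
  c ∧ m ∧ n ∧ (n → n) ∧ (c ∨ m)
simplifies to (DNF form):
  c ∧ m ∧ n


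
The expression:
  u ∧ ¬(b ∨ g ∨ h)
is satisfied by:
  {u: True, g: False, h: False, b: False}


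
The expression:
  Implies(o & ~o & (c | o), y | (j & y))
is always true.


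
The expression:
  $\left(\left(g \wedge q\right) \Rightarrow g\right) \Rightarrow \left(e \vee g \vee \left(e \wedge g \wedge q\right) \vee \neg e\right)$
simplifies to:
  $\text{True}$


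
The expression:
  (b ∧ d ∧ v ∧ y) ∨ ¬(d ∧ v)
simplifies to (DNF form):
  (b ∧ y) ∨ ¬d ∨ ¬v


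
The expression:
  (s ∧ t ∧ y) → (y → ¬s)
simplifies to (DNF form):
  ¬s ∨ ¬t ∨ ¬y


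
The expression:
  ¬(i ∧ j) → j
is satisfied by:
  {j: True}


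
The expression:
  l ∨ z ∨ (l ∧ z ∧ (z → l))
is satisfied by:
  {z: True, l: True}
  {z: True, l: False}
  {l: True, z: False}


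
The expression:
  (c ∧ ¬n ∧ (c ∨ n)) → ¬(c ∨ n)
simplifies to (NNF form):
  n ∨ ¬c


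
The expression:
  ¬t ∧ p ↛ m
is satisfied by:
  {p: True, t: False, m: False}


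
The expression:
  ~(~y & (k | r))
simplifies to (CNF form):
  (y | ~k) & (y | ~r)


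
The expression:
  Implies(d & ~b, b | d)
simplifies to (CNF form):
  True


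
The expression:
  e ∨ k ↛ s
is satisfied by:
  {k: True, e: True, s: False}
  {e: True, s: False, k: False}
  {k: True, e: True, s: True}
  {e: True, s: True, k: False}
  {k: True, s: False, e: False}


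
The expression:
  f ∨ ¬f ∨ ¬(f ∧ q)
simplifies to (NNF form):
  True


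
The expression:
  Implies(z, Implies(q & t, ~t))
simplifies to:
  ~q | ~t | ~z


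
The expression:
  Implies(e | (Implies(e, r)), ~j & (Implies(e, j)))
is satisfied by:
  {e: False, j: False}


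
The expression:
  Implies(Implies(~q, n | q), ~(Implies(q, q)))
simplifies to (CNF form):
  ~n & ~q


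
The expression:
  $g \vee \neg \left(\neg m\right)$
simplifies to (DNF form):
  $g \vee m$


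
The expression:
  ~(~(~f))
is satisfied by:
  {f: False}


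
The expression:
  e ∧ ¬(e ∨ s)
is never true.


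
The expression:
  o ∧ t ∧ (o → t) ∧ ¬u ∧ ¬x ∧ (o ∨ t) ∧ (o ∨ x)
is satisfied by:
  {t: True, o: True, x: False, u: False}


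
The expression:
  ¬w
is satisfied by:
  {w: False}


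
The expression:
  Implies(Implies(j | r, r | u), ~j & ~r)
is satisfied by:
  {r: False, u: False, j: False}
  {j: True, r: False, u: False}
  {u: True, r: False, j: False}


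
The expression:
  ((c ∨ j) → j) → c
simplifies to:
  c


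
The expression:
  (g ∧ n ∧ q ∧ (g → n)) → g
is always true.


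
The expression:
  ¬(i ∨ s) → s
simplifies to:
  i ∨ s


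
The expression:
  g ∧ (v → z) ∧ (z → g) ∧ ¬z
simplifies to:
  g ∧ ¬v ∧ ¬z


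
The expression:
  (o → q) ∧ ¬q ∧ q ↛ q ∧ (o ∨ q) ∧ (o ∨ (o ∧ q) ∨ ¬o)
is never true.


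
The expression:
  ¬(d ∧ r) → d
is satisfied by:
  {d: True}


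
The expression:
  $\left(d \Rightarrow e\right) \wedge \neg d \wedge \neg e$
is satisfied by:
  {d: False, e: False}


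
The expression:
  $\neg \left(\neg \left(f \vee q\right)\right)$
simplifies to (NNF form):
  $f \vee q$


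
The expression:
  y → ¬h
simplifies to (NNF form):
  ¬h ∨ ¬y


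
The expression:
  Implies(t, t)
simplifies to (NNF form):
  True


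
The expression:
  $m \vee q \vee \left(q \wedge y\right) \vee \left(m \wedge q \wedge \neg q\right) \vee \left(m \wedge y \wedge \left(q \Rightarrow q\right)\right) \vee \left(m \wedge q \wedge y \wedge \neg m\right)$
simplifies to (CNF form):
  $m \vee q$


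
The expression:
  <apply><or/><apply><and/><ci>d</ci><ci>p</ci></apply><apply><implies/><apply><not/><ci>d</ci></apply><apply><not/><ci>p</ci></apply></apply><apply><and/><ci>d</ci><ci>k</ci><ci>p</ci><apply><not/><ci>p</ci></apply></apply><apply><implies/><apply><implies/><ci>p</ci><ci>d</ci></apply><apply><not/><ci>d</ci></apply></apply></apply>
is always true.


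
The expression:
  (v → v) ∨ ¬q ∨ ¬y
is always true.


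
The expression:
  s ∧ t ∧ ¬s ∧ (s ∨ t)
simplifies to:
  False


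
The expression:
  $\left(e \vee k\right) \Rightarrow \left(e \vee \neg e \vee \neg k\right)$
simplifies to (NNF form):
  $\text{True}$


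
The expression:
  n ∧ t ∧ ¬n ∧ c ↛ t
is never true.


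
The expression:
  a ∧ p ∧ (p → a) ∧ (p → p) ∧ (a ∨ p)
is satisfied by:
  {a: True, p: True}


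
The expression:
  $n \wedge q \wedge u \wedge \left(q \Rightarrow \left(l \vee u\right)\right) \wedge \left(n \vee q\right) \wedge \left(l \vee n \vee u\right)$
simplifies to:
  $n \wedge q \wedge u$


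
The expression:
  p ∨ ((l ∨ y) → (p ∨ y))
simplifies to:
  p ∨ y ∨ ¬l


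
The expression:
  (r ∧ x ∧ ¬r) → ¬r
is always true.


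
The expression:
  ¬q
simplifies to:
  ¬q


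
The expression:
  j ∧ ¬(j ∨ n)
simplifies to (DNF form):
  False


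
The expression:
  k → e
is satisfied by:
  {e: True, k: False}
  {k: False, e: False}
  {k: True, e: True}


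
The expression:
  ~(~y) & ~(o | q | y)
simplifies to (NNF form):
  False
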